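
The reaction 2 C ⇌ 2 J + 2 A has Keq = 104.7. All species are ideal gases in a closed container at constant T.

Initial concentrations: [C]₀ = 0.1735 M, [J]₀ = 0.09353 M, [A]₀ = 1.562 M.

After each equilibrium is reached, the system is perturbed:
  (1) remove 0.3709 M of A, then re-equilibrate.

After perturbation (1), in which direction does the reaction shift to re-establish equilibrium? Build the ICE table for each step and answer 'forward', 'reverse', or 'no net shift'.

Q₀ = 0.709 vs Keq = 104.7 ⇒ Q<K, forward
Step 1:
                   C          J          A
  I           0.1735    0.09353      1.562
  C          -0.1355     0.1355     0.1355
  E            0.038      0.229      1.698
  solve Keq expr → x = 0.06775; check Q = 104.7
Then remove 0.3709 M of A.
Step 2:
                   C          J          A
  I            0.038      0.229      1.327
  C        -0.007202   0.007202   0.007202
  E          0.03079     0.2362      1.334
  solve Keq expr → x = 0.003601; check Q = 104.7

Direction: forward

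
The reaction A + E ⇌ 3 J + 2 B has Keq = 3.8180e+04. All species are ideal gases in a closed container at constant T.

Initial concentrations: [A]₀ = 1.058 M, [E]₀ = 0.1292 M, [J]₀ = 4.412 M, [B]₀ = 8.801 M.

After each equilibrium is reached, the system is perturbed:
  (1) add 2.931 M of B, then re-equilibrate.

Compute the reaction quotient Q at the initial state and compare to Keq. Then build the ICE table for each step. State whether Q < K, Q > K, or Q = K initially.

Q₀ = 4.8666e+04 vs Keq = 3.8180e+04 ⇒ Q>K, reverse
Step 1:
                    A           E           J           B
  init          1.058      0.1292       4.412       8.801
  Δ           0.02296     0.02296    -0.06887    -0.04591
  eq            1.081      0.1522       4.343       8.755
  solve Keq expr → x = -0.02296; check Q = 3.8180e+04
Then add 2.931 M of B.
Step 2:
                    A           E           J           B
  init          1.081      0.1522       4.343       11.69
  Δ           0.06541     0.06541     -0.1962     -0.1308
  eq            1.146      0.2176       4.147       11.56
  solve Keq expr → x = -0.06541; check Q = 3.8180e+04

Q₀ = 4.8666e+04; Q > K (proceeds reverse)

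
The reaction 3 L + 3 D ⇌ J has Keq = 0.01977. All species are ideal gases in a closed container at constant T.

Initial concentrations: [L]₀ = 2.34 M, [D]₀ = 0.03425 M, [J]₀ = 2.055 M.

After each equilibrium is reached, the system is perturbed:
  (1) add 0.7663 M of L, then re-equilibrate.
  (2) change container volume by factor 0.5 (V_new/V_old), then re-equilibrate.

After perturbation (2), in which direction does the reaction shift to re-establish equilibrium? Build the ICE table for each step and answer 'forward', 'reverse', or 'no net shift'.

Q₀ = 3992 vs Keq = 0.01977 ⇒ Q>K, reverse
Step 1:
                    L           D           J
  Initial        2.34     0.03425       2.055
  Change        1.201       1.201     -0.4003
  Equil         3.541       1.235       1.655
  solve Keq expr → x = -0.4003; check Q = 0.01977
Then add 0.7663 M of L.
Step 2:
                    L           D           J
  Initial       4.307       1.235       1.655
  Change      -0.1671     -0.1671     0.05569
  Equil          4.14       1.068        1.71
  solve Keq expr → x = 0.05569; check Q = 0.01977
Then change container volume by factor 0.5 (V_new/V_old).
Step 3:
                    L           D           J
  Initial       8.281       2.136       3.421
  Change       -1.305      -1.305       0.435
  Equil         6.975      0.8314       3.856
  solve Keq expr → x = 0.435; check Q = 0.01977

Direction: forward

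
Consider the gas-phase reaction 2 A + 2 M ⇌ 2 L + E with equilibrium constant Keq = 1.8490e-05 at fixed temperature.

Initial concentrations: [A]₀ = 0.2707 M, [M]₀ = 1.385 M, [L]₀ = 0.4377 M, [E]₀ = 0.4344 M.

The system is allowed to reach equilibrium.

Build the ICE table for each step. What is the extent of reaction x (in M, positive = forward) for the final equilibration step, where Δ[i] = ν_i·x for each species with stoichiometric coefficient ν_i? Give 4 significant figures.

x = -0.2131 M

Q₀ = 0.5921 vs Keq = 1.8490e-05 ⇒ Q>K, reverse
Step 1:
                    A           M           L           E
  init         0.2707       1.385      0.4377      0.4344
  Δ            0.4262      0.4262     -0.4262     -0.2131
  eq           0.6969       1.811     0.01154      0.2213
  solve Keq expr → x = -0.2131; check Q = 1.8490e-05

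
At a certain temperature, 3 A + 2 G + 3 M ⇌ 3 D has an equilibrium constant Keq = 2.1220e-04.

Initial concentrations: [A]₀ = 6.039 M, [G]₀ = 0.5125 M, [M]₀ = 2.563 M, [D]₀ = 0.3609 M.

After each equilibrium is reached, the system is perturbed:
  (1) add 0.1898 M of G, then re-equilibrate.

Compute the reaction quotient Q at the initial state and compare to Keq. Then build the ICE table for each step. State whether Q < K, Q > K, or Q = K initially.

Q₀ = 4.8265e-05; Q < K (proceeds forward)

Q₀ = 4.8265e-05 vs Keq = 2.1220e-04 ⇒ Q<K, forward
Step 1:
                   A          G          M          D
  Initial      6.039     0.5125      2.563     0.3609
  Change     -0.1269    -0.0846    -0.1269     0.1269
  Equil        5.912     0.4279      2.436     0.4878
  solve Keq expr → x = 0.0423; check Q = 2.1220e-04
Then add 0.1898 M of G.
Step 2:
                   A          G          M          D
  Initial      5.912     0.6177      2.436     0.4878
  Change    -0.07545    -0.0503   -0.07545    0.07545
  Equil        5.837     0.5674      2.361     0.5633
  solve Keq expr → x = 0.02515; check Q = 2.1220e-04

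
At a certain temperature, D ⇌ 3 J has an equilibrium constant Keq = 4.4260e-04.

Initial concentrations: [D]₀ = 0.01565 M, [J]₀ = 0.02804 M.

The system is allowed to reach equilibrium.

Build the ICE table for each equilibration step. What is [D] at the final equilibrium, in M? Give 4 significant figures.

Q₀ = 0.001409 vs Keq = 4.4260e-04 ⇒ Q>K, reverse
Step 1:
                  D         J
  Initial   0.01565   0.02804
  Change   0.002652 -0.007957
  Equil      0.0183   0.02008
  solve Keq expr → x = -0.002652; check Q = 4.4260e-04

[D]_eq = 0.0183 M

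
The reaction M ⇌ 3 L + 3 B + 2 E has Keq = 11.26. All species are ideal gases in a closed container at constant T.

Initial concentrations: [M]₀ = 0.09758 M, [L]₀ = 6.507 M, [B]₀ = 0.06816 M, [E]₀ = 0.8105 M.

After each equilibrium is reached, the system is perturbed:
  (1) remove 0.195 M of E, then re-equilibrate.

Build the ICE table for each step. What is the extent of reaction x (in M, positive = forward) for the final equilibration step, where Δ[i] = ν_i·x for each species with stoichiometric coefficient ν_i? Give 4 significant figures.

x = 0.006561 M

Q₀ = 0.5873 vs Keq = 11.26 ⇒ Q<K, forward
Step 1:
                   M          L          B          E
  I          0.09758      6.507    0.06816     0.8105
  C         -0.02843    0.08528    0.08528    0.05686
  E          0.06915      6.592     0.1534     0.8674
  solve Keq expr → x = 0.02843; check Q = 11.26
Then remove 0.195 M of E.
Step 2:
                   M          L          B          E
  I          0.06915      6.592     0.1534     0.6724
  C        -0.006561    0.01968    0.01968    0.01312
  E          0.06259      6.612     0.1731     0.6855
  solve Keq expr → x = 0.006561; check Q = 11.26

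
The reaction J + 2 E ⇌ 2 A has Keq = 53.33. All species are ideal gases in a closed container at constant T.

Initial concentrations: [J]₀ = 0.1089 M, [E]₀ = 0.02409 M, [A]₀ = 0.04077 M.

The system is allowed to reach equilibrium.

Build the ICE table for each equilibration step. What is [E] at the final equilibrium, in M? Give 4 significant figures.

Q₀ = 26.3 vs Keq = 53.33 ⇒ Q<K, forward
Step 1:
                   J          E          A
  init        0.1089    0.02409    0.04077
  Δ        -0.002458  -0.004915   0.004915
  eq          0.1064    0.01917    0.04569
  solve Keq expr → x = 0.002458; check Q = 53.33

[E]_eq = 0.01917 M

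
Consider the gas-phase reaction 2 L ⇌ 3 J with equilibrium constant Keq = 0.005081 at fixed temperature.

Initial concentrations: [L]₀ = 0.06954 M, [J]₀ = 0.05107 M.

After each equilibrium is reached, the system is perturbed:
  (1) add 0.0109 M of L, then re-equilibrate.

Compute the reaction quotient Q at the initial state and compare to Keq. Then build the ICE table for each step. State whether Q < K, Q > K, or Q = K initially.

Q₀ = 0.02754; Q > K (proceeds reverse)

Q₀ = 0.02754 vs Keq = 0.005081 ⇒ Q>K, reverse
Step 1:
                   L          J
  init       0.06954    0.05107
  Δ          0.01242   -0.01863
  eq         0.08196    0.03244
  solve Keq expr → x = -0.006211; check Q = 0.005081
Then add 0.0109 M of L.
Step 2:
                   L          J
  init       0.09286    0.03244
  Δ        -0.001605   0.002408
  eq         0.09126    0.03485
  solve Keq expr → x = 8.0273e-04; check Q = 0.005081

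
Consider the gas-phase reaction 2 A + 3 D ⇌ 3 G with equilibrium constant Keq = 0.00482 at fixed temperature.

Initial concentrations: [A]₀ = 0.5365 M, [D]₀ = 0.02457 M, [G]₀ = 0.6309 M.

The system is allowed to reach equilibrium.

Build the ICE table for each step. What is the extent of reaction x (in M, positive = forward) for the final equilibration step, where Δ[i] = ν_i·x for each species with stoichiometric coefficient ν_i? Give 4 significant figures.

Q₀ = 5.8820e+04 vs Keq = 0.00482 ⇒ Q>K, reverse
Step 1:
                  A         D         G
  init       0.5365   0.02457    0.6309
  Δ          0.3612    0.5419   -0.5419
  eq         0.8977    0.5664   0.08904
  solve Keq expr → x = -0.1806; check Q = 0.00482

x = -0.1806 M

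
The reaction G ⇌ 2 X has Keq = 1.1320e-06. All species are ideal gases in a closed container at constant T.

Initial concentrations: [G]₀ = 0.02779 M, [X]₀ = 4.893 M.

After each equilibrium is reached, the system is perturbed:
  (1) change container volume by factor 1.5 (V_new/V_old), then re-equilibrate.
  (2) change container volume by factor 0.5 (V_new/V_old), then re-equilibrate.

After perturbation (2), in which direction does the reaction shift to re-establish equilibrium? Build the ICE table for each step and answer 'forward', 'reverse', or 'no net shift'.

Direction: reverse

Q₀ = 861.5 vs Keq = 1.1320e-06 ⇒ Q>K, reverse
Step 1:
                   G          X
  Initial    0.02779      4.893
  Change       2.446     -4.891
  Equil        2.473   0.001673
  solve Keq expr → x = -2.446; check Q = 1.1320e-06
Then change container volume by factor 1.5 (V_new/V_old).
Step 2:
                   G          X
  Initial      1.649   0.001116
  Change  -1.2533e-04 2.5066e-04
  Equil        1.649   0.001366
  solve Keq expr → x = 1.2533e-04; check Q = 1.1320e-06
Then change container volume by factor 0.5 (V_new/V_old).
Step 3:
                   G          X
  Initial      3.298   0.002732
  Change  4.0009e-04 -8.0018e-04
  Equil        3.298   0.001932
  solve Keq expr → x = -4.0009e-04; check Q = 1.1320e-06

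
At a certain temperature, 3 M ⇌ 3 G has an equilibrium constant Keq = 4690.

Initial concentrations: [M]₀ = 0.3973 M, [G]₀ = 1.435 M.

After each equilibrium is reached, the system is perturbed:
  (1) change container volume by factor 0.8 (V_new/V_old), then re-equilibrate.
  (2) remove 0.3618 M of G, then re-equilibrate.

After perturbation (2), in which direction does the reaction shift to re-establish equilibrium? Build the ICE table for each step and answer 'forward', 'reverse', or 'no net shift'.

Direction: forward

Q₀ = 47.12 vs Keq = 4690 ⇒ Q<K, forward
Step 1:
                  M         G
  I          0.3973     1.435
  C          -0.294     0.294
  E          0.1033     1.729
  solve Keq expr → x = 0.098; check Q = 4690
Then change container volume by factor 0.8 (V_new/V_old).
Step 2:
                  M         G
  I          0.1291     2.161
  C               0         0
  E          0.1291     2.161
  solve Keq expr → x = 0; check Q = 4690
Then remove 0.3618 M of G.
Step 3:
                  M         G
  I          0.1291     1.799
  C         -0.0204    0.0204
  E          0.1087      1.82
  solve Keq expr → x = 0.006799; check Q = 4690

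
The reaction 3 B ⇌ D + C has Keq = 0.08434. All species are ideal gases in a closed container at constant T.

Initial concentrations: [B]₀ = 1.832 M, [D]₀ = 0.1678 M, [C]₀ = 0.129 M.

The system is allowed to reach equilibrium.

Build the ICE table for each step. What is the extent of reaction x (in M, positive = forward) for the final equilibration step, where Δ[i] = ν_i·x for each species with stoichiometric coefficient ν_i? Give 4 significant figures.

x = 0.2202 M

Q₀ = 0.003521 vs Keq = 0.08434 ⇒ Q<K, forward
Step 1:
                    B           D           C
  Initial       1.832      0.1678       0.129
  Change      -0.6607      0.2202      0.2202
  Equil         1.171       0.388      0.3492
  solve Keq expr → x = 0.2202; check Q = 0.08434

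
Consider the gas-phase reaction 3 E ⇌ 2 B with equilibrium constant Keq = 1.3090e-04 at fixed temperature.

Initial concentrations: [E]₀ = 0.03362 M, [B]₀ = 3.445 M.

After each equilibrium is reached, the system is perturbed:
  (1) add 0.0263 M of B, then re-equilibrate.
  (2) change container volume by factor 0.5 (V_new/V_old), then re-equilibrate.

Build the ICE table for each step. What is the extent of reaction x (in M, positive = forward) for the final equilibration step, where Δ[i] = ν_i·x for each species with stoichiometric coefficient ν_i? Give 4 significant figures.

Q₀ = 3.1231e+05 vs Keq = 1.3090e-04 ⇒ Q>K, reverse
Step 1:
                  E         B
  init      0.03362     3.445
  Δ           4.975    -3.317
  eq          5.009    0.1283
  solve Keq expr → x = -1.658; check Q = 1.3090e-04
Then add 0.0263 M of B.
Step 2:
                  E         B
  init        5.009    0.1546
  Δ          0.0373  -0.02486
  eq          5.046    0.1297
  solve Keq expr → x = -0.01243; check Q = 1.3090e-04
Then change container volume by factor 0.5 (V_new/V_old).
Step 3:
                  E         B
  init        10.09    0.2594
  Δ          -0.149   0.09934
  eq          9.943    0.3587
  solve Keq expr → x = 0.04967; check Q = 1.3090e-04

x = 0.04967 M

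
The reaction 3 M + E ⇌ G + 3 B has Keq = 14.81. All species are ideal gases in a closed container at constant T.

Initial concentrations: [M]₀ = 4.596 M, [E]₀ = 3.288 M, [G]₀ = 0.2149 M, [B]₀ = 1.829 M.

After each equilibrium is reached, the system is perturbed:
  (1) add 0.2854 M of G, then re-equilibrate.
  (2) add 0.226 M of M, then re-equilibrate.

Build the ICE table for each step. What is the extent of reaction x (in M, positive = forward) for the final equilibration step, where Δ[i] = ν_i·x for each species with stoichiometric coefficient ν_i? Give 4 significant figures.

Q₀ = 0.004119 vs Keq = 14.81 ⇒ Q<K, forward
Step 1:
                  M         E         G         B
  init        4.596     3.288    0.2149     1.829
  Δ          -3.002    -1.001     1.001     3.002
  eq          1.594     2.287     1.216     4.831
  solve Keq expr → x = 1.001; check Q = 14.81
Then add 0.2854 M of G.
Step 2:
                  M         E         G         B
  init        1.594     2.287     1.501     4.831
  Δ          0.0744    0.0248   -0.0248   -0.0744
  eq          1.668     2.312     1.476     4.757
  solve Keq expr → x = -0.0248; check Q = 14.81
Then add 0.226 M of M.
Step 3:
                  M         E         G         B
  init        1.894     2.312     1.476     4.757
  Δ         -0.1446  -0.04819   0.04819    0.1446
  eq          1.749     2.264     1.524     4.902
  solve Keq expr → x = 0.04819; check Q = 14.81

x = 0.04819 M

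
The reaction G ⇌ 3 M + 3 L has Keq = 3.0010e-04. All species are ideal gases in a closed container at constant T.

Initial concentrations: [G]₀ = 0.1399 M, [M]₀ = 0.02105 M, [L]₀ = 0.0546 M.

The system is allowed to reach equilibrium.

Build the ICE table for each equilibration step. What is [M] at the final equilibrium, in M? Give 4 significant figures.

[M]_eq = 0.1585 M

Q₀ = 1.0852e-08 vs Keq = 3.0010e-04 ⇒ Q<K, forward
Step 1:
                   G          M          L
  Initial     0.1399    0.02105     0.0546
  Change    -0.04583     0.1375     0.1375
  Equil      0.09407     0.1585     0.1921
  solve Keq expr → x = 0.04583; check Q = 3.0010e-04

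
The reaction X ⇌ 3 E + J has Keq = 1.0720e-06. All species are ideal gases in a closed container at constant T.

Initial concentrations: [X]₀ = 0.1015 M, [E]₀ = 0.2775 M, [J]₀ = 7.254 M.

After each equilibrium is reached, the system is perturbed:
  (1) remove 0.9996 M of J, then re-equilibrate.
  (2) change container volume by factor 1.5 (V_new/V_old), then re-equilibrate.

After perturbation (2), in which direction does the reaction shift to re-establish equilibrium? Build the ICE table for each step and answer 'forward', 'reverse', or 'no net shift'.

Direction: forward

Q₀ = 1.527 vs Keq = 1.0720e-06 ⇒ Q>K, reverse
Step 1:
                  X         E         J
  I          0.1015    0.2775     7.254
  C         0.09148   -0.2744  -0.09148
  E           0.193  0.003068     7.163
  solve Keq expr → x = -0.09148; check Q = 1.0720e-06
Then remove 0.9996 M of J.
Step 2:
                  X         E         J
  I           0.193  0.003068     6.163
  C       -5.2447e-05 1.5734e-04 5.2447e-05
  E          0.1929  0.003226     6.163
  solve Keq expr → x = 5.2447e-05; check Q = 1.0720e-06
Then change container volume by factor 1.5 (V_new/V_old).
Step 3:
                  X         E         J
  I          0.1286   0.00215     4.109
  C       -3.5736e-04  0.001072 3.5736e-04
  E          0.1283  0.003222     4.109
  solve Keq expr → x = 3.5736e-04; check Q = 1.0720e-06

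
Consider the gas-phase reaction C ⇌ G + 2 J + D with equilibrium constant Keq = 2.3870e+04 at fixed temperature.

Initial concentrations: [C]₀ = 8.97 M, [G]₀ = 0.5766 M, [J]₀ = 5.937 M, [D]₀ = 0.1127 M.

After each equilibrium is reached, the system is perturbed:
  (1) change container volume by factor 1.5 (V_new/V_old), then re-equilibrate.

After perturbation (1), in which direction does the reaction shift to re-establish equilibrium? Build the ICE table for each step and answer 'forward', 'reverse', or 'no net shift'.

Q₀ = 0.2554 vs Keq = 2.3870e+04 ⇒ Q<K, forward
Step 1:
                  C         G         J         D
  I            8.97    0.5766     5.937    0.1127
  C          -7.724     7.724     15.45     7.724
  E           1.246       8.3     21.38     7.837
  solve Keq expr → x = 7.724; check Q = 2.3870e+04
Then change container volume by factor 1.5 (V_new/V_old).
Step 2:
                  C         G         J         D
  I          0.8308     5.534     14.26     5.224
  C          -0.495     0.495      0.99     0.495
  E          0.3358     6.029     15.25     5.719
  solve Keq expr → x = 0.495; check Q = 2.3870e+04

Direction: forward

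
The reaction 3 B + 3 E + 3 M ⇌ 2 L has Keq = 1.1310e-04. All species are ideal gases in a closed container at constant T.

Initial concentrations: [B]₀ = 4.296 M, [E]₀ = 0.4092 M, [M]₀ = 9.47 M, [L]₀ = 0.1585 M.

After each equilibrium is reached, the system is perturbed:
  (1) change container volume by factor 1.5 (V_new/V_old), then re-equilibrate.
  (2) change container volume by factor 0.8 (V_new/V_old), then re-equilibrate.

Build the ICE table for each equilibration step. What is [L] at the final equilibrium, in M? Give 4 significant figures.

[L]_eq = 0.1914 M

Q₀ = 5.4451e-06 vs Keq = 1.1310e-04 ⇒ Q<K, forward
Step 1:
                  B         E         M         L
  I           4.296    0.4092      9.47    0.1585
  C          -0.179    -0.179    -0.179    0.1193
  E           4.117    0.2302     9.291    0.2778
  solve Keq expr → x = 0.05967; check Q = 1.1310e-04
Then change container volume by factor 1.5 (V_new/V_old).
Step 2:
                  B         E         M         L
  I           2.745    0.1535     6.194    0.1852
  C          0.1115    0.1115    0.1115  -0.07436
  E           2.856     0.265     6.306    0.1109
  solve Keq expr → x = -0.03718; check Q = 1.1310e-04
Then change container volume by factor 0.8 (V_new/V_old).
Step 3:
                  B         E         M         L
  I            3.57    0.3312     7.882    0.1386
  C        -0.07915  -0.07915  -0.07915   0.05277
  E           3.491    0.2521     7.803    0.1914
  solve Keq expr → x = 0.02638; check Q = 1.1310e-04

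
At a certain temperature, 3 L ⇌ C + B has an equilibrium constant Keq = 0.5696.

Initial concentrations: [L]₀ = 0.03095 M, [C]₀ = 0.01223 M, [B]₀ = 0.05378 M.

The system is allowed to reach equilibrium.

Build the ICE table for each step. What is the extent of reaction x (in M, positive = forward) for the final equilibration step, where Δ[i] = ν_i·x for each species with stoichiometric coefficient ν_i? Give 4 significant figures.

Q₀ = 22.19 vs Keq = 0.5696 ⇒ Q>K, reverse
Step 1:
                   L          C          B
  I          0.03095    0.01223    0.05378
  C          0.02856  -0.009518  -0.009518
  E          0.05951   0.002712    0.04426
  solve Keq expr → x = -0.009518; check Q = 0.5696

x = -0.009518 M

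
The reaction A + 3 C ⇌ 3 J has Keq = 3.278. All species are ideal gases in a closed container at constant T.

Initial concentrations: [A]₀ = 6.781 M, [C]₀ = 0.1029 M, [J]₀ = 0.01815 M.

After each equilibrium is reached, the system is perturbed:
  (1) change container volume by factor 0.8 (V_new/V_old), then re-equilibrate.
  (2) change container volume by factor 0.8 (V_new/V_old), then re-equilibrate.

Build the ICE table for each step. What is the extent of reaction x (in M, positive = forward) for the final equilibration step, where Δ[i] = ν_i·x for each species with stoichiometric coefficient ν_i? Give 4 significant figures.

x = 8.5882e-04 M

Q₀ = 8.0926e-04 vs Keq = 3.278 ⇒ Q<K, forward
Step 1:
                  A         C         J
  Initial     6.781    0.1029   0.01815
  Change   -0.02371  -0.07112   0.07112
  Equil       6.757   0.03178   0.08927
  solve Keq expr → x = 0.02371; check Q = 3.278
Then change container volume by factor 0.8 (V_new/V_old).
Step 2:
                  A         C         J
  Initial     8.447   0.03973    0.1116
  Change  -7.1323e-04  -0.00214   0.00214
  Equil       8.446   0.03759    0.1137
  solve Keq expr → x = 7.1323e-04; check Q = 3.278
Then change container volume by factor 0.8 (V_new/V_old).
Step 3:
                  A         C         J
  Initial     10.56   0.04699    0.1422
  Change  -8.5882e-04 -0.002576  0.002576
  Equil       10.56   0.04441    0.1447
  solve Keq expr → x = 8.5882e-04; check Q = 3.278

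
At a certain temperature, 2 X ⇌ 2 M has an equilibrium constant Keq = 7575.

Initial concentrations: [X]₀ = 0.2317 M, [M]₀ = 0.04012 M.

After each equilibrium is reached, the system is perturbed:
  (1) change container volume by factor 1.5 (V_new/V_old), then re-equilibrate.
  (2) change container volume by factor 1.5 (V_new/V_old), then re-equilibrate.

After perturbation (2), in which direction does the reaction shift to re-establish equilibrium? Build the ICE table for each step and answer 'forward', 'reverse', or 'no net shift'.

Direction: no net shift

Q₀ = 0.02998 vs Keq = 7575 ⇒ Q<K, forward
Step 1:
                    X           M
  Initial      0.2317     0.04012
  Change      -0.2286      0.2286
  Equil      0.003088      0.2687
  solve Keq expr → x = 0.1143; check Q = 7575
Then change container volume by factor 1.5 (V_new/V_old).
Step 2:
                    X           M
  Initial    0.002058      0.1792
  Change            0           0
  Equil      0.002058      0.1792
  solve Keq expr → x = 0; check Q = 7575
Then change container volume by factor 1.5 (V_new/V_old).
Step 3:
                    X           M
  Initial    0.001372      0.1194
  Change            0           0
  Equil      0.001372      0.1194
  solve Keq expr → x = 0; check Q = 7575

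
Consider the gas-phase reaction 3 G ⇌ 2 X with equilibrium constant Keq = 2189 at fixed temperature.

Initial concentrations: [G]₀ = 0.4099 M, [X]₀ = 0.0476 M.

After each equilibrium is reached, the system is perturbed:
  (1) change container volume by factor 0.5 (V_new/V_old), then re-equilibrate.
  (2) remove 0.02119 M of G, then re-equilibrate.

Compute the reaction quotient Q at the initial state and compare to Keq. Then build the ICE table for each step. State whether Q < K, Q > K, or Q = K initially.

Q₀ = 0.0329; Q < K (proceeds forward)

Q₀ = 0.0329 vs Keq = 2189 ⇒ Q<K, forward
Step 1:
                  G         X
  init       0.4099    0.0476
  Δ         -0.3755    0.2504
  eq        0.03436     0.298
  solve Keq expr → x = 0.1252; check Q = 2189
Then change container volume by factor 0.5 (V_new/V_old).
Step 2:
                  G         X
  init      0.06872    0.5959
  Δ        -0.01362  0.009082
  eq        0.05509     0.605
  solve Keq expr → x = 0.004541; check Q = 2189
Then remove 0.02119 M of G.
Step 3:
                  G         X
  init       0.0339     0.605
  Δ         0.02036  -0.01358
  eq        0.05427    0.5914
  solve Keq expr → x = -0.006788; check Q = 2189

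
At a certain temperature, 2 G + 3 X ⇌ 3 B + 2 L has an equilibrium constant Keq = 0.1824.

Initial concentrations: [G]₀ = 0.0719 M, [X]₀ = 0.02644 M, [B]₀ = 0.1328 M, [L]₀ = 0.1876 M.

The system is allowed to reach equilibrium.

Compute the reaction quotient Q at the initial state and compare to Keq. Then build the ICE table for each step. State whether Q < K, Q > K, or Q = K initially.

Q₀ = 862.6; Q > K (proceeds reverse)

Q₀ = 862.6 vs Keq = 0.1824 ⇒ Q>K, reverse
Step 1:
                   G          X          B          L
  Initial     0.0719    0.02644     0.1328     0.1876
  Change     0.05166    0.07749   -0.07749   -0.05166
  Equil       0.1236     0.1039    0.05531     0.1359
  solve Keq expr → x = -0.02583; check Q = 0.1824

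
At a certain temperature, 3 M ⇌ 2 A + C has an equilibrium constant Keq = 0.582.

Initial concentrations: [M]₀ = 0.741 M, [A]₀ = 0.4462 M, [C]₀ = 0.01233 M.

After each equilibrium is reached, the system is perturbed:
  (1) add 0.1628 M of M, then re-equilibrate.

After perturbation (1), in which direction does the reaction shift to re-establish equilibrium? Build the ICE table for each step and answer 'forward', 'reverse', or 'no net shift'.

Q₀ = 0.006033 vs Keq = 0.582 ⇒ Q<K, forward
Step 1:
                    M           A           C
  init          0.741      0.4462     0.01233
  Δ           -0.3052      0.2035      0.1017
  eq           0.4358      0.6497      0.1141
  solve Keq expr → x = 0.1017; check Q = 0.582
Then add 0.1628 M of M.
Step 2:
                    M           A           C
  init         0.5986      0.6497      0.1141
  Δ          -0.09528     0.06352     0.03176
  eq           0.5033      0.7132      0.1458
  solve Keq expr → x = 0.03176; check Q = 0.582

Direction: forward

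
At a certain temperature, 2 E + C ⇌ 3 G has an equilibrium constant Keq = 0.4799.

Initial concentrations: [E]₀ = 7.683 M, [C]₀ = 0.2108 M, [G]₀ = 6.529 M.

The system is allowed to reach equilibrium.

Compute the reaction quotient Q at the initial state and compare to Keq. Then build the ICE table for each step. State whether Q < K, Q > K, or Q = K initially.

Q₀ = 22.37; Q > K (proceeds reverse)

Q₀ = 22.37 vs Keq = 0.4799 ⇒ Q>K, reverse
Step 1:
                  E         C         G
  Initial     7.683    0.2108     6.529
  Change      1.885    0.9427    -2.828
  Equil       9.568     1.154     3.701
  solve Keq expr → x = -0.9427; check Q = 0.4799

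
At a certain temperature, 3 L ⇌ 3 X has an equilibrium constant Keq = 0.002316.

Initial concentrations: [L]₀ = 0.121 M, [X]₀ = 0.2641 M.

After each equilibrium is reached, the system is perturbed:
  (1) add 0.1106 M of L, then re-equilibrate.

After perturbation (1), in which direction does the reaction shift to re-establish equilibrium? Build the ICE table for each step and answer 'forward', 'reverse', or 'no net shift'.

Q₀ = 10.4 vs Keq = 0.002316 ⇒ Q>K, reverse
Step 1:
                    L           X
  I             0.121      0.2641
  C            0.2191     -0.2191
  E            0.3401       0.045
  solve Keq expr → x = -0.07303; check Q = 0.002316
Then add 0.1106 M of L.
Step 2:
                    L           X
  I            0.4507       0.045
  C          -0.01292     0.01292
  E            0.4378     0.05792
  solve Keq expr → x = 0.004308; check Q = 0.002316

Direction: forward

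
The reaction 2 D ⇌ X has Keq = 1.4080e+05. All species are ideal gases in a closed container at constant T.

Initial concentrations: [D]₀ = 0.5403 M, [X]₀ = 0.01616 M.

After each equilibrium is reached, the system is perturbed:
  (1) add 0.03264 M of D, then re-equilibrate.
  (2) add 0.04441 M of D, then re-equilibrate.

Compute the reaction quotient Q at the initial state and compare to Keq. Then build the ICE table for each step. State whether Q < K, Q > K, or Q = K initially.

Q₀ = 0.05536; Q < K (proceeds forward)

Q₀ = 0.05536 vs Keq = 1.4080e+05 ⇒ Q<K, forward
Step 1:
                  D         X
  init       0.5403   0.01616
  Δ         -0.5389    0.2694
  eq       0.001424    0.2856
  solve Keq expr → x = 0.2694; check Q = 1.4080e+05
Then add 0.03264 M of D.
Step 2:
                  D         X
  init      0.03406    0.2856
  Δ         -0.0326    0.0163
  eq       0.001464    0.3019
  solve Keq expr → x = 0.0163; check Q = 1.4080e+05
Then add 0.04441 M of D.
Step 3:
                  D         X
  init      0.04587    0.3019
  Δ        -0.04436   0.02218
  eq       0.001517    0.3241
  solve Keq expr → x = 0.02218; check Q = 1.4080e+05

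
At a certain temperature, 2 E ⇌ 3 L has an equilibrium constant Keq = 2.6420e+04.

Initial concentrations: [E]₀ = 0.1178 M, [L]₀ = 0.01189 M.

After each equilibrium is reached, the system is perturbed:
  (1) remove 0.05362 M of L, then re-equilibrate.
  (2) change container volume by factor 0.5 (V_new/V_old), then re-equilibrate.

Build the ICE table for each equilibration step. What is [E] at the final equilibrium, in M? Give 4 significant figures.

Q₀ = 1.2113e-04 vs Keq = 2.6420e+04 ⇒ Q<K, forward
Step 1:
                    E           L
  init         0.1178     0.01189
  Δ           -0.1173      0.1759
  eq       5.0085e-04      0.1878
  solve Keq expr → x = 0.05865; check Q = 2.6420e+04
Then remove 0.05362 M of L.
Step 2:
                    E           L
  init     5.0085e-04      0.1342
  Δ       -1.9733e-04  2.9600e-04
  eq       3.0352e-04      0.1345
  solve Keq expr → x = 9.8667e-05; check Q = 2.6420e+04
Then change container volume by factor 0.5 (V_new/V_old).
Step 3:
                    E           L
  init     6.0704e-04       0.269
  Δ        2.4965e-04 -3.7448e-04
  eq       8.5669e-04      0.2687
  solve Keq expr → x = -1.2483e-04; check Q = 2.6420e+04

[E]_eq = 8.5669e-04 M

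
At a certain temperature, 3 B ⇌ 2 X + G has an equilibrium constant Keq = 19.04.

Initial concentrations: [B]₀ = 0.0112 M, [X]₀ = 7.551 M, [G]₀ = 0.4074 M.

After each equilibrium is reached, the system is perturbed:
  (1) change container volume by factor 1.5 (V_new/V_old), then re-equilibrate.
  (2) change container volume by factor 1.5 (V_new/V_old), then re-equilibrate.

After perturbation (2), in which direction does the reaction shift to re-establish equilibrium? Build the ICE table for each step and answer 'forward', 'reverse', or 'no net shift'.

Direction: no net shift

Q₀ = 1.6534e+07 vs Keq = 19.04 ⇒ Q>K, reverse
Step 1:
                   B          X          G
  init        0.0112      7.551     0.4074
  Δ           0.7387    -0.4925    -0.2462
  eq          0.7499      7.059     0.1612
  solve Keq expr → x = -0.2462; check Q = 19.04
Then change container volume by factor 1.5 (V_new/V_old).
Step 2:
                   B          X          G
  init        0.4999      4.706     0.1074
  Δ                0          0          0
  eq          0.4999      4.706     0.1074
  solve Keq expr → x = 0; check Q = 19.04
Then change container volume by factor 1.5 (V_new/V_old).
Step 3:
                   B          X          G
  init        0.3333      3.137    0.07163
  Δ                0          0          0
  eq          0.3333      3.137    0.07163
  solve Keq expr → x = 0; check Q = 19.04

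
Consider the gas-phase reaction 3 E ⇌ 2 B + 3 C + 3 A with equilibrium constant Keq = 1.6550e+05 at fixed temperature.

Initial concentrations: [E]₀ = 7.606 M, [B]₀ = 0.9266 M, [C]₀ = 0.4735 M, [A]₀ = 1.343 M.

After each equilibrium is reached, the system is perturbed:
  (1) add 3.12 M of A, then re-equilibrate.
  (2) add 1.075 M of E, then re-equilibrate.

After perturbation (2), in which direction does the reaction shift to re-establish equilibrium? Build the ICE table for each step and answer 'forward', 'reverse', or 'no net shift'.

Q₀ = 5.0177e-04 vs Keq = 1.6550e+05 ⇒ Q<K, forward
Step 1:
                  E         B         C         A
  init        7.606    0.9266    0.4735     1.343
  Δ          -5.526     3.684     5.526     5.526
  eq           2.08     4.611         6     6.869
  solve Keq expr → x = 1.842; check Q = 1.6550e+05
Then add 3.12 M of A.
Step 2:
                  E         B         C         A
  init         2.08     4.611         6     9.989
  Δ          0.4623   -0.3082   -0.4623   -0.4623
  eq          2.542     4.303     5.538     9.527
  solve Keq expr → x = -0.1541; check Q = 1.6550e+05
Then add 1.075 M of E.
Step 3:
                  E         B         C         A
  init        3.617     4.303     5.538     9.527
  Δ         -0.5243    0.3495    0.5243    0.5243
  eq          3.093     4.652     6.062     10.05
  solve Keq expr → x = 0.1748; check Q = 1.6550e+05

Direction: forward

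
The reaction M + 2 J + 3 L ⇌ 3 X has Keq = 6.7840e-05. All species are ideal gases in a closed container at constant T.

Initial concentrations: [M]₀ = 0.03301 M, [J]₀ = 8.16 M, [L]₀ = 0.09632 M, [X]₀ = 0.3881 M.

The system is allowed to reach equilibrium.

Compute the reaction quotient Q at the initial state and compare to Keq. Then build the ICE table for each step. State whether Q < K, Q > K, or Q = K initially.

Q₀ = 29.76 vs Keq = 6.7840e-05 ⇒ Q>K, reverse
Step 1:
                   M          J          L          X
  I          0.03301       8.16    0.09632     0.3881
  C           0.1161     0.2323     0.3484    -0.3484
  E           0.1491      8.392     0.4447    0.03972
  solve Keq expr → x = -0.1161; check Q = 6.7840e-05

Q₀ = 29.76; Q > K (proceeds reverse)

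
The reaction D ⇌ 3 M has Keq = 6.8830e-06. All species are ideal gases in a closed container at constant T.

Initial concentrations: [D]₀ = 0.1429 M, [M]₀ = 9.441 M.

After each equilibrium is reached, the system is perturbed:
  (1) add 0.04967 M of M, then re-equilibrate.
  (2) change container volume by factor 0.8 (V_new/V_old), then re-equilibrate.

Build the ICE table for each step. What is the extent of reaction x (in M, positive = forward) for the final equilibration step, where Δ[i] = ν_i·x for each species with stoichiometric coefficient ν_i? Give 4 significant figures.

x = -0.001629 M

Q₀ = 5889 vs Keq = 6.8830e-06 ⇒ Q>K, reverse
Step 1:
                  D         M
  init       0.1429     9.441
  Δ           3.138    -9.413
  eq           3.28   0.02826
  solve Keq expr → x = -3.138; check Q = 6.8830e-06
Then add 0.04967 M of M.
Step 2:
                  D         M
  init         3.28   0.07793
  Δ         0.01654  -0.04962
  eq          3.297   0.02831
  solve Keq expr → x = -0.01654; check Q = 6.8830e-06
Then change container volume by factor 0.8 (V_new/V_old).
Step 3:
                  D         M
  init        4.121   0.03539
  Δ        0.001629 -0.004888
  eq          4.123    0.0305
  solve Keq expr → x = -0.001629; check Q = 6.8830e-06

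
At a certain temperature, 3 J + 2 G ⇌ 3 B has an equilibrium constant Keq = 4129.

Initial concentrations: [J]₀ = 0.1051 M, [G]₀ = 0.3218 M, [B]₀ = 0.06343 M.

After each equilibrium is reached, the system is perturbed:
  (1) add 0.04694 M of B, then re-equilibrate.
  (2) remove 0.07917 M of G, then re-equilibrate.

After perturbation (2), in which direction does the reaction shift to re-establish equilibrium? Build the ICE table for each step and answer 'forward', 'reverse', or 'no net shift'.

Q₀ = 2.123 vs Keq = 4129 ⇒ Q<K, forward
Step 1:
                  J         G         B
  init       0.1051    0.3218   0.06343
  Δ        -0.08305  -0.05537   0.08305
  eq        0.02205    0.2664    0.1465
  solve Keq expr → x = 0.02768; check Q = 4129
Then add 0.04694 M of B.
Step 2:
                  J         G         B
  init      0.02205    0.2664    0.1934
  Δ        0.005903  0.003935 -0.005903
  eq        0.02795    0.2704    0.1875
  solve Keq expr → x = -0.001968; check Q = 4129
Then remove 0.07917 M of G.
Step 3:
                  J         G         B
  init      0.02795    0.1912    0.1875
  Δ        0.005738  0.003825 -0.005738
  eq        0.03369     0.195    0.1818
  solve Keq expr → x = -0.001913; check Q = 4129

Direction: reverse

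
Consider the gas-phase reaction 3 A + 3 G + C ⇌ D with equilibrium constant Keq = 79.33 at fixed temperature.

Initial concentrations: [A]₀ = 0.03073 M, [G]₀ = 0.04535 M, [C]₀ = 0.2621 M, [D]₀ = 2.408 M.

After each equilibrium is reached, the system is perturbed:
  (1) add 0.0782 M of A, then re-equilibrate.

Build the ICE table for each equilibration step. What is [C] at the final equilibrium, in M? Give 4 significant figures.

Q₀ = 3.3945e+09 vs Keq = 79.33 ⇒ Q>K, reverse
Step 1:
                    A           G           C           D
  init        0.03073     0.04535      0.2621       2.408
  Δ            0.5891      0.5891      0.1964     -0.1964
  eq           0.6198      0.6344      0.4585       2.212
  solve Keq expr → x = -0.1964; check Q = 79.33
Then add 0.0782 M of A.
Step 2:
                    A           G           C           D
  init          0.698      0.6344      0.4585       2.212
  Δ          -0.03508    -0.03508    -0.01169     0.01169
  eq           0.6629      0.5994      0.4468       2.223
  solve Keq expr → x = 0.01169; check Q = 79.33

[C]_eq = 0.4468 M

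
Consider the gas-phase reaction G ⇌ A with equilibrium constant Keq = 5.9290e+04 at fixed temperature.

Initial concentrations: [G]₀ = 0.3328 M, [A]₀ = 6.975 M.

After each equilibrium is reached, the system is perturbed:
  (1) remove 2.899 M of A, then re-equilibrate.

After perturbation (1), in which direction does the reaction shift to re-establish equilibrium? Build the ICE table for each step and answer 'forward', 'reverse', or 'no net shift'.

Direction: forward

Q₀ = 20.96 vs Keq = 5.9290e+04 ⇒ Q<K, forward
Step 1:
                  G         A
  Initial    0.3328     6.975
  Change    -0.3327    0.3327
  Equil   1.2325e-04     7.308
  solve Keq expr → x = 0.3327; check Q = 5.9290e+04
Then remove 2.899 M of A.
Step 2:
                  G         A
  Initial 1.2325e-04     4.409
  Change  -4.8894e-05 4.8894e-05
  Equil   7.4359e-05     4.409
  solve Keq expr → x = 4.8894e-05; check Q = 5.9290e+04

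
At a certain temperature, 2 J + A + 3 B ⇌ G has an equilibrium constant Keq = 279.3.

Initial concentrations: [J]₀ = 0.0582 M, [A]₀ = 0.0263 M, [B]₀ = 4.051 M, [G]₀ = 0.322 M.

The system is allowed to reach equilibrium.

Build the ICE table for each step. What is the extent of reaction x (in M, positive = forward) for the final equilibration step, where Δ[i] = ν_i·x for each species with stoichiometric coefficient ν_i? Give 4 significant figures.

Q₀ = 54.37 vs Keq = 279.3 ⇒ Q<K, forward
Step 1:
                   J          A          B          G
  Initial     0.0582     0.0263      4.051      0.322
  Change    -0.02295   -0.01147   -0.03442    0.01147
  Equil      0.03525    0.01483      4.017     0.3335
  solve Keq expr → x = 0.01147; check Q = 279.3

x = 0.01147 M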